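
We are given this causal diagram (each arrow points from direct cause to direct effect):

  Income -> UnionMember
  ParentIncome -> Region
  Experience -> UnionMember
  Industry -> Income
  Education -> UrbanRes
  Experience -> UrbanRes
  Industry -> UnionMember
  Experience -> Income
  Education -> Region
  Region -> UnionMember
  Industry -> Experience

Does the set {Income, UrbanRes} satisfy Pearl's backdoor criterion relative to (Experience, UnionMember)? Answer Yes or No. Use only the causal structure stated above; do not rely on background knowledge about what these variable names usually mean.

Backdoor paths from Experience to UnionMember (paths whose first edge points into Experience):
  P1: Experience <- Industry -> Income -> UnionMember
  P2: Experience <- Industry -> UnionMember
Condition 1 (no descendant of Experience in the set): FAILS — Income and UrbanRes are descendants of Experience.
Condition 2 (every backdoor path blocked by {Income, UrbanRes}):
  P1: blocked at chain node Income ∈ conditioning set.
  P2: open — no interior node is in the conditioning set.
{Income, UrbanRes} does not satisfy the backdoor criterion.

No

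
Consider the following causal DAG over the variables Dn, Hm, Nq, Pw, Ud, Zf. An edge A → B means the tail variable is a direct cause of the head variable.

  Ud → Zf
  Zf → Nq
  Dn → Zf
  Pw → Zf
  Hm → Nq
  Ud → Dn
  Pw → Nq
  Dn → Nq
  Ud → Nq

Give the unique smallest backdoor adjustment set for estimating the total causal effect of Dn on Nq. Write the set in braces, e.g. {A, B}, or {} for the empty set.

Variables eligible for adjustment (non-descendants of Dn, excluding Dn and Nq): {Hm, Pw, Ud}.
Backdoor paths from Dn to Nq:
  P1: Dn <- Ud -> Zf <- Pw -> Nq
  P2: Dn <- Ud -> Zf -> Nq
  P3: Dn <- Ud -> Nq
The empty set is not sufficient: P2 (Dn <- Ud -> Zf -> Nq) has no collider blocking it and no conditioned non-collider, so it is open.
Try {Ud}:
  P1: blocked at fork node Ud ∈ conditioning set.
  P2: blocked at fork node Ud ∈ conditioning set.
  P3: blocked at fork node Ud ∈ conditioning set.
{Ud} contains no descendant of Dn and blocks every backdoor path.
No other singleton works — e.g. {Pw} leaves P2 open — so {Ud} is the unique smallest valid adjustment set.

{Ud}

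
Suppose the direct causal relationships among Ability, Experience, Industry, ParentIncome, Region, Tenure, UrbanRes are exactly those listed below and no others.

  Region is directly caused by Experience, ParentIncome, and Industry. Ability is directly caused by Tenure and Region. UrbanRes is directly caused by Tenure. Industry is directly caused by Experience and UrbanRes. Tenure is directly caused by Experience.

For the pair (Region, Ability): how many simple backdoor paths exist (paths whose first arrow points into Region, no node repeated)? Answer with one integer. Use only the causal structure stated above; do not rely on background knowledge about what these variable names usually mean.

A backdoor path from Region to Ability is any simple undirected path whose first edge points into Region (i.e. leaves Region via a parent).
Parents of Region: {Experience, Industry, ParentIncome}.
Enumerating:
  P1: Region <- Experience -> Tenure -> Ability
  P2: Region <- Experience -> Industry <- UrbanRes <- Tenure -> Ability
  P3: Region <- Industry <- Experience -> Tenure -> Ability
  P4: Region <- Industry <- UrbanRes <- Tenure -> Ability
That exhausts the simple backdoor paths. Count: 4.

4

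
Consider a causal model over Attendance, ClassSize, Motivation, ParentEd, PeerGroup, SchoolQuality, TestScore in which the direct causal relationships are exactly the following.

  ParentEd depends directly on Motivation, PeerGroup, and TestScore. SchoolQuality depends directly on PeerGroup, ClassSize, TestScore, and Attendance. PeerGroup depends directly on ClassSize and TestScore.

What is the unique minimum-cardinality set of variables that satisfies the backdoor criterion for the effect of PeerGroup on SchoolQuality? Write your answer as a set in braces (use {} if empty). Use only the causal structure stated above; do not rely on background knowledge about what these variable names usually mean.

Variables eligible for adjustment (non-descendants of PeerGroup, excluding PeerGroup and SchoolQuality): {Attendance, ClassSize, Motivation, TestScore}.
Backdoor paths from PeerGroup to SchoolQuality:
  P1: PeerGroup <- ClassSize -> SchoolQuality
  P2: PeerGroup <- TestScore -> SchoolQuality
The empty set is not sufficient: P1 (PeerGroup <- ClassSize -> SchoolQuality) has no collider blocking it and no conditioned non-collider, so it is open.
Try {ClassSize, TestScore}:
  P1: blocked at fork node ClassSize ∈ conditioning set.
  P2: blocked at fork node TestScore ∈ conditioning set.
{ClassSize, TestScore} contains no descendant of PeerGroup and blocks every backdoor path.
Every element of {ClassSize, TestScore} is needed (dropping ClassSize leaves P1 open; dropping TestScore leaves P2 open), so no proper subset is valid.
Among all size-2 subsets of the eligible variables, only {ClassSize, TestScore} blocks every backdoor path, so it is the unique smallest valid adjustment set.

{ClassSize, TestScore}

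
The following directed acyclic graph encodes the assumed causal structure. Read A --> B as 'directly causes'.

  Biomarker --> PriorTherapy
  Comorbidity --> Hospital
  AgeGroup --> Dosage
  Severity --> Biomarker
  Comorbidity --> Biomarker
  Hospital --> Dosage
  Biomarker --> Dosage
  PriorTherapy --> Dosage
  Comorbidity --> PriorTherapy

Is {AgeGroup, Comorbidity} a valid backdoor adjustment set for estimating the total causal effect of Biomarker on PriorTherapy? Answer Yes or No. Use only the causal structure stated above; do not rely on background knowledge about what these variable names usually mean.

Backdoor paths from Biomarker to PriorTherapy (paths whose first edge points into Biomarker):
  P1: Biomarker <- Comorbidity -> PriorTherapy
  P2: Biomarker <- Comorbidity -> Hospital -> Dosage <- PriorTherapy
Condition 1 (no descendant of Biomarker in the set): holds — descendants of Biomarker are {Dosage, PriorTherapy}; none are in {AgeGroup, Comorbidity}.
Condition 2 (every backdoor path blocked by {AgeGroup, Comorbidity}):
  P1: blocked at fork node Comorbidity ∈ conditioning set.
  P2: blocked at fork node Comorbidity ∈ conditioning set.
{AgeGroup, Comorbidity} satisfies the backdoor criterion.

Yes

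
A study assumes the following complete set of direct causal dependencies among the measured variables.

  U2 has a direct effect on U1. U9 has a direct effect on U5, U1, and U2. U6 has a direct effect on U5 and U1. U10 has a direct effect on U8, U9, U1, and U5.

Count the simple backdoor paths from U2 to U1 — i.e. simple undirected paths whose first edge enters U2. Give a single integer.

5

A backdoor path from U2 to U1 is any simple undirected path whose first edge points into U2 (i.e. leaves U2 via a parent).
Parents of U2: {U9}.
Enumerating:
  P1: U2 <- U9 <- U10 -> U5 <- U6 -> U1
  P2: U2 <- U9 <- U10 -> U1
  P3: U2 <- U9 -> U5 <- U10 -> U1
  P4: U2 <- U9 -> U5 <- U6 -> U1
  P5: U2 <- U9 -> U1
That exhausts the simple backdoor paths. Count: 5.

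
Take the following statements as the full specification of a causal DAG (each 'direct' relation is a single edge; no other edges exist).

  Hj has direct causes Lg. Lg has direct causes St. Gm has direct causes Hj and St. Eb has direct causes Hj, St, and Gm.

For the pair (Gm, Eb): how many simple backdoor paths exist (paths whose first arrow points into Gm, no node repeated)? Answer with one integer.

A backdoor path from Gm to Eb is any simple undirected path whose first edge points into Gm (i.e. leaves Gm via a parent).
Parents of Gm: {Hj, St}.
Enumerating:
  P1: Gm <- St -> Lg -> Hj -> Eb
  P2: Gm <- St -> Eb
  P3: Gm <- Hj <- Lg <- St -> Eb
  P4: Gm <- Hj -> Eb
That exhausts the simple backdoor paths. Count: 4.

4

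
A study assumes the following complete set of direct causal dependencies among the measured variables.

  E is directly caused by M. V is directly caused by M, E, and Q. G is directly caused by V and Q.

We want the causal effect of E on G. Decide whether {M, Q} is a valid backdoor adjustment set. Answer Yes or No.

Backdoor paths from E to G (paths whose first edge points into E):
  P1: E <- M -> V <- Q -> G
  P2: E <- M -> V -> G
Condition 1 (no descendant of E in the set): holds — descendants of E are {G, V}; none are in {M, Q}.
Condition 2 (every backdoor path blocked by {M, Q}):
  P1: blocked at fork node M ∈ conditioning set.
  P2: blocked at fork node M ∈ conditioning set.
{M, Q} satisfies the backdoor criterion.

Yes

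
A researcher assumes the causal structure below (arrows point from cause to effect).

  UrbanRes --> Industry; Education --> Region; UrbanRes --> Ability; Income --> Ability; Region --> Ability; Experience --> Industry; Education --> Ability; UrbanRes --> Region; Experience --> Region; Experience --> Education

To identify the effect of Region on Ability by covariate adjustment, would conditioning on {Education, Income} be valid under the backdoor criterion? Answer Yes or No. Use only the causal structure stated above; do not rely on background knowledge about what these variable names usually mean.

No

Backdoor paths from Region to Ability (paths whose first edge points into Region):
  P1: Region <- UrbanRes -> Industry <- Experience -> Education -> Ability
  P2: Region <- UrbanRes -> Ability
  P3: Region <- Experience -> Education -> Ability
  P4: Region <- Experience -> Industry <- UrbanRes -> Ability
  P5: Region <- Education <- Experience -> Industry <- UrbanRes -> Ability
  P6: Region <- Education -> Ability
Condition 1 (no descendant of Region in the set): holds — descendants of Region are {Ability}; none are in {Education, Income}.
Condition 2 (every backdoor path blocked by {Education, Income}):
  P1: blocked at collider Industry (neither it nor any descendant is in the conditioning set).
  P2: open — no interior node is in the conditioning set.
  P3: blocked at chain node Education ∈ conditioning set.
  P4: blocked at collider Industry (neither it nor any descendant is in the conditioning set).
  P5: blocked at chain node Education ∈ conditioning set.
  P6: blocked at fork node Education ∈ conditioning set.
{Education, Income} does not satisfy the backdoor criterion.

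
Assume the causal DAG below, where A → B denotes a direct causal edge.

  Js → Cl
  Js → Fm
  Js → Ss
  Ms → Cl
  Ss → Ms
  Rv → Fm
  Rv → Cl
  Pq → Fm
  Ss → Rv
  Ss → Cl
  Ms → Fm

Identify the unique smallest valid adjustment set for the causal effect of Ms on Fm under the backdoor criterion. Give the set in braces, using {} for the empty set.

Variables eligible for adjustment (non-descendants of Ms, excluding Ms and Fm): {Js, Pq, Rv, Ss}.
Backdoor paths from Ms to Fm:
  P1: Ms <- Ss <- Js -> Cl <- Rv -> Fm
  P2: Ms <- Ss <- Js -> Fm
  P3: Ms <- Ss -> Rv -> Cl <- Js -> Fm
  P4: Ms <- Ss -> Rv -> Fm
  P5: Ms <- Ss -> Cl <- Js -> Fm
  P6: Ms <- Ss -> Cl <- Rv -> Fm
The empty set is not sufficient: P2 (Ms <- Ss <- Js -> Fm) has no collider blocking it and no conditioned non-collider, so it is open.
Try {Ss}:
  P1: blocked at chain node Ss ∈ conditioning set.
  P2: blocked at chain node Ss ∈ conditioning set.
  P3: blocked at fork node Ss ∈ conditioning set.
  P4: blocked at fork node Ss ∈ conditioning set.
  P5: blocked at fork node Ss ∈ conditioning set.
  P6: blocked at fork node Ss ∈ conditioning set.
{Ss} contains no descendant of Ms and blocks every backdoor path.
No other singleton works — e.g. {Js} leaves P4 open — so {Ss} is the unique smallest valid adjustment set.

{Ss}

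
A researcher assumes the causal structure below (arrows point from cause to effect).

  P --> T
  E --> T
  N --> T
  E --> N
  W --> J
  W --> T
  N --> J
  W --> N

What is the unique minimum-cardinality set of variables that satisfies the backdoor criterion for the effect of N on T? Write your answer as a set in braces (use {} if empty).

Variables eligible for adjustment (non-descendants of N, excluding N and T): {E, P, W}.
Backdoor paths from N to T:
  P1: N <- W -> T
  P2: N <- E -> T
The empty set is not sufficient: P1 (N <- W -> T) has no collider blocking it and no conditioned non-collider, so it is open.
Try {E, W}:
  P1: blocked at fork node W ∈ conditioning set.
  P2: blocked at fork node E ∈ conditioning set.
{E, W} contains no descendant of N and blocks every backdoor path.
Every element of {E, W} is needed (dropping E leaves P2 open; dropping W leaves P1 open), so no proper subset is valid.
Among all size-2 subsets of the eligible variables, only {E, W} blocks every backdoor path, so it is the unique smallest valid adjustment set.

{E, W}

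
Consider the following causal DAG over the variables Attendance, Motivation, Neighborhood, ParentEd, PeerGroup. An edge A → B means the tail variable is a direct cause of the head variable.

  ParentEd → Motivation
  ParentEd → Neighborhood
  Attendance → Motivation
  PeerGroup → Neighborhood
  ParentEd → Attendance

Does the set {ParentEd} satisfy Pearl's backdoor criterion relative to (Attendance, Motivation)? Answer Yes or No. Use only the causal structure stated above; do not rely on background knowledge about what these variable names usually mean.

Yes

Backdoor paths from Attendance to Motivation (paths whose first edge points into Attendance):
  P1: Attendance <- ParentEd -> Motivation
Condition 1 (no descendant of Attendance in the set): holds — descendants of Attendance are {Motivation}; none are in {ParentEd}.
Condition 2 (every backdoor path blocked by {ParentEd}):
  P1: blocked at fork node ParentEd ∈ conditioning set.
{ParentEd} satisfies the backdoor criterion.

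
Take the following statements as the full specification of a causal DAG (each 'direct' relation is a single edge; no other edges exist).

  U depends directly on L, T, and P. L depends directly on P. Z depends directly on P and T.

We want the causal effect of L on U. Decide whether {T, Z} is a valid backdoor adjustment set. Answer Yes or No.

No

Backdoor paths from L to U (paths whose first edge points into L):
  P1: L <- P -> Z <- T -> U
  P2: L <- P -> U
Condition 1 (no descendant of L in the set): holds — descendants of L are {U}; none are in {T, Z}.
Condition 2 (every backdoor path blocked by {T, Z}):
  P1: blocked at fork node T ∈ conditioning set.
  P2: open — no interior node is in the conditioning set.
{T, Z} does not satisfy the backdoor criterion.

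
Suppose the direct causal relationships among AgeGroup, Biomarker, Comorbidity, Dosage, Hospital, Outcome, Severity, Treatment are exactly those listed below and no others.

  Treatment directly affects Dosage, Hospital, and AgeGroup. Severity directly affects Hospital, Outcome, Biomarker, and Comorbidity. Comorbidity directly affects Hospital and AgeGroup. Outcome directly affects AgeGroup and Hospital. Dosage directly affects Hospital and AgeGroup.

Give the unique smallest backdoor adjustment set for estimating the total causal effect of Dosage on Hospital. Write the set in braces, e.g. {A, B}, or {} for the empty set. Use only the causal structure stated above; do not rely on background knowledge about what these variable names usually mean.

{Treatment}

Variables eligible for adjustment (non-descendants of Dosage, excluding Dosage and Hospital): {Biomarker, Comorbidity, Outcome, Severity, Treatment}.
Backdoor paths from Dosage to Hospital:
  P1: Dosage <- Treatment -> Hospital
  P2: Dosage <- Treatment -> AgeGroup <- Comorbidity <- Severity -> Outcome -> Hospital
  P3: Dosage <- Treatment -> AgeGroup <- Comorbidity <- Severity -> Hospital
  P4: Dosage <- Treatment -> AgeGroup <- Comorbidity -> Hospital
  P5: Dosage <- Treatment -> AgeGroup <- Outcome <- Severity -> Comorbidity -> Hospital
  P6: Dosage <- Treatment -> AgeGroup <- Outcome <- Severity -> Hospital
  P7: Dosage <- Treatment -> AgeGroup <- Outcome -> Hospital
The empty set is not sufficient: P1 (Dosage <- Treatment -> Hospital) has no collider blocking it and no conditioned non-collider, so it is open.
Try {Treatment}:
  P1: blocked at fork node Treatment ∈ conditioning set.
  P2: blocked at fork node Treatment ∈ conditioning set.
  P3: blocked at fork node Treatment ∈ conditioning set.
  P4: blocked at fork node Treatment ∈ conditioning set.
  P5: blocked at fork node Treatment ∈ conditioning set.
  P6: blocked at fork node Treatment ∈ conditioning set.
  P7: blocked at fork node Treatment ∈ conditioning set.
{Treatment} contains no descendant of Dosage and blocks every backdoor path.
No other singleton works — e.g. {Severity} leaves P1 open — so {Treatment} is the unique smallest valid adjustment set.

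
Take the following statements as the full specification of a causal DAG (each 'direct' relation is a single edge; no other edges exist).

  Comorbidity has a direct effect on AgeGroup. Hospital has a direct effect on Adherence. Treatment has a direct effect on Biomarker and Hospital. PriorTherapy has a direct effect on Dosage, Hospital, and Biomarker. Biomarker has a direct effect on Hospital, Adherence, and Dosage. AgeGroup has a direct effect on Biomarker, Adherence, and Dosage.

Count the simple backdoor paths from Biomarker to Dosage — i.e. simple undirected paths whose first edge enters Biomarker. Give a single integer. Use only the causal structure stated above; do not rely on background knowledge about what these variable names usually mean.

A backdoor path from Biomarker to Dosage is any simple undirected path whose first edge points into Biomarker (i.e. leaves Biomarker via a parent).
Parents of Biomarker: {AgeGroup, PriorTherapy, Treatment}.
Enumerating:
  P1: Biomarker <- Treatment -> Hospital <- PriorTherapy -> Dosage
  P2: Biomarker <- Treatment -> Hospital -> Adherence <- AgeGroup -> Dosage
  P3: Biomarker <- PriorTherapy -> Dosage
  P4: Biomarker <- PriorTherapy -> Hospital -> Adherence <- AgeGroup -> Dosage
  P5: Biomarker <- AgeGroup -> Dosage
  P6: Biomarker <- AgeGroup -> Adherence <- Hospital <- PriorTherapy -> Dosage
That exhausts the simple backdoor paths. Count: 6.

6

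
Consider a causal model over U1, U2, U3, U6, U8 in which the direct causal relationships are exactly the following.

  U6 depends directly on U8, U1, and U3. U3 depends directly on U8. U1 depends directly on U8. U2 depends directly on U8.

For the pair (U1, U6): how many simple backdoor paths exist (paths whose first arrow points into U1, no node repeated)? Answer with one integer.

A backdoor path from U1 to U6 is any simple undirected path whose first edge points into U1 (i.e. leaves U1 via a parent).
Parents of U1: {U8}.
Enumerating:
  P1: U1 <- U8 -> U3 -> U6
  P2: U1 <- U8 -> U6
That exhausts the simple backdoor paths. Count: 2.

2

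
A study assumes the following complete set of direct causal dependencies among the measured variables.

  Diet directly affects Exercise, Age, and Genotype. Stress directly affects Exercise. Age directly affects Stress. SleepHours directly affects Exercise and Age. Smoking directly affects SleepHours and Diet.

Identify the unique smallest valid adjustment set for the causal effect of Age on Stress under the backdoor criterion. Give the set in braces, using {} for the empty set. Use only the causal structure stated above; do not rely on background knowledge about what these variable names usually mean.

{}

Variables eligible for adjustment (non-descendants of Age, excluding Age and Stress): {Diet, Genotype, SleepHours, Smoking}.
Backdoor paths from Age to Stress:
  P1: Age <- Diet <- Smoking -> SleepHours -> Exercise <- Stress
  P2: Age <- Diet -> Exercise <- Stress
  P3: Age <- SleepHours <- Smoking -> Diet -> Exercise <- Stress
  P4: Age <- SleepHours -> Exercise <- Stress
Each backdoor path contains an unconditioned collider, so every path is already blocked with the empty conditioning set:
  P1: blocked at collider Exercise (neither it nor any descendant is in the conditioning set).
  P2: blocked at collider Exercise (neither it nor any descendant is in the conditioning set).
  P3: blocked at collider Exercise (neither it nor any descendant is in the conditioning set).
  P4: blocked at collider Exercise (neither it nor any descendant is in the conditioning set).
The empty set is therefore the unique smallest valid set.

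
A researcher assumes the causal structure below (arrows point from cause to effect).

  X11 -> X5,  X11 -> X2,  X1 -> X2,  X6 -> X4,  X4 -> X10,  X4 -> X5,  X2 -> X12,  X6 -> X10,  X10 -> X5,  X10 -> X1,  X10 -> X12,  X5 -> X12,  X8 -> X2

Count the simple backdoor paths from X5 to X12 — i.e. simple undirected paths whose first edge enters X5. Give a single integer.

8

A backdoor path from X5 to X12 is any simple undirected path whose first edge points into X5 (i.e. leaves X5 via a parent).
Parents of X5: {X10, X11, X4}.
Enumerating:
  P1: X5 <- X4 <- X6 -> X10 -> X1 -> X2 -> X12
  P2: X5 <- X4 <- X6 -> X10 -> X12
  P3: X5 <- X4 -> X10 -> X1 -> X2 -> X12
  P4: X5 <- X4 -> X10 -> X12
  P5: X5 <- X11 -> X2 <- X1 <- X10 -> X12
  P6: X5 <- X11 -> X2 -> X12
  P7: X5 <- X10 -> X1 -> X2 -> X12
  P8: X5 <- X10 -> X12
That exhausts the simple backdoor paths. Count: 8.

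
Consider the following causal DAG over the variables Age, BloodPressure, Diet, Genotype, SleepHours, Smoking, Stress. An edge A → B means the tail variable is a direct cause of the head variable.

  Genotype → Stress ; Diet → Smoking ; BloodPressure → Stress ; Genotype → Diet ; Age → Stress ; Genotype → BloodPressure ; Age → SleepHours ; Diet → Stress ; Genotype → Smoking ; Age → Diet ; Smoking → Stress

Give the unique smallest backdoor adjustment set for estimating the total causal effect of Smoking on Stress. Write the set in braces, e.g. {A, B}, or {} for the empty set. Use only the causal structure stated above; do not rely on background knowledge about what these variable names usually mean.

Variables eligible for adjustment (non-descendants of Smoking, excluding Smoking and Stress): {Age, BloodPressure, Diet, Genotype, SleepHours}.
Backdoor paths from Smoking to Stress:
  P1: Smoking <- Genotype -> Diet <- Age -> Stress
  P2: Smoking <- Genotype -> Diet -> Stress
  P3: Smoking <- Genotype -> BloodPressure -> Stress
  P4: Smoking <- Genotype -> Stress
  P5: Smoking <- Diet <- Age -> Stress
  P6: Smoking <- Diet <- Genotype -> BloodPressure -> Stress
  P7: Smoking <- Diet <- Genotype -> Stress
  P8: Smoking <- Diet -> Stress
The empty set is not sufficient: P2 (Smoking <- Genotype -> Diet -> Stress) has no collider blocking it and no conditioned non-collider, so it is open.
Try {Diet, Genotype}:
  P1: blocked at fork node Genotype ∈ conditioning set.
  P2: blocked at fork node Genotype ∈ conditioning set.
  P3: blocked at fork node Genotype ∈ conditioning set.
  P4: blocked at fork node Genotype ∈ conditioning set.
  P5: blocked at chain node Diet ∈ conditioning set.
  P6: blocked at chain node Diet ∈ conditioning set.
  P7: blocked at chain node Diet ∈ conditioning set.
  P8: blocked at fork node Diet ∈ conditioning set.
{Diet, Genotype} contains no descendant of Smoking and blocks every backdoor path.
Every element of {Diet, Genotype} is needed (dropping Diet leaves P5 open; dropping Genotype leaves P1 open), so no proper subset is valid.
Among all size-2 subsets of the eligible variables, only {Diet, Genotype} blocks every backdoor path, so it is the unique smallest valid adjustment set.

{Diet, Genotype}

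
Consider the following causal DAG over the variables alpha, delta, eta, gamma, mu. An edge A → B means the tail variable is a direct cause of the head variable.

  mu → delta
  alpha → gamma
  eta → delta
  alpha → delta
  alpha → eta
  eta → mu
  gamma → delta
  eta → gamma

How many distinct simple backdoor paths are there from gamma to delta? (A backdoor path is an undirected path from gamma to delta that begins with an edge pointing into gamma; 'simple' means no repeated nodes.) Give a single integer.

A backdoor path from gamma to delta is any simple undirected path whose first edge points into gamma (i.e. leaves gamma via a parent).
Parents of gamma: {alpha, eta}.
Enumerating:
  P1: gamma <- alpha -> eta -> mu -> delta
  P2: gamma <- alpha -> eta -> delta
  P3: gamma <- alpha -> delta
  P4: gamma <- eta <- alpha -> delta
  P5: gamma <- eta -> mu -> delta
  P6: gamma <- eta -> delta
That exhausts the simple backdoor paths. Count: 6.

6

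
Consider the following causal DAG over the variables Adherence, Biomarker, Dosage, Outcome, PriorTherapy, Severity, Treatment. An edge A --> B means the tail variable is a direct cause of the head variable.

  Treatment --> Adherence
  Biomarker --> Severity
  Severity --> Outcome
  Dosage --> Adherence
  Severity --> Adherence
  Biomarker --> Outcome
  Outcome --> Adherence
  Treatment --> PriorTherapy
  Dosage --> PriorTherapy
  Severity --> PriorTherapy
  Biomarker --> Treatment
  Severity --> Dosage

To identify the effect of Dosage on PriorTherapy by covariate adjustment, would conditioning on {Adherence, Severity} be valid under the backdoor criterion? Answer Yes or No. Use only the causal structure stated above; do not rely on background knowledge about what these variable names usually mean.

Backdoor paths from Dosage to PriorTherapy (paths whose first edge points into Dosage):
  P1: Dosage <- Severity <- Biomarker -> Outcome -> Adherence <- Treatment -> PriorTherapy
  P2: Dosage <- Severity <- Biomarker -> Treatment -> PriorTherapy
  P3: Dosage <- Severity -> Outcome <- Biomarker -> Treatment -> PriorTherapy
  P4: Dosage <- Severity -> Outcome -> Adherence <- Treatment -> PriorTherapy
  P5: Dosage <- Severity -> Adherence <- Outcome <- Biomarker -> Treatment -> PriorTherapy
  P6: Dosage <- Severity -> Adherence <- Treatment -> PriorTherapy
  P7: Dosage <- Severity -> PriorTherapy
Condition 1 (no descendant of Dosage in the set): FAILS — Adherence is a descendant of Dosage.
Condition 2 (every backdoor path blocked by {Adherence, Severity}):
  P1: blocked at chain node Severity ∈ conditioning set.
  P2: blocked at chain node Severity ∈ conditioning set.
  P3: blocked at fork node Severity ∈ conditioning set.
  P4: blocked at fork node Severity ∈ conditioning set.
  P5: blocked at fork node Severity ∈ conditioning set.
  P6: blocked at fork node Severity ∈ conditioning set.
  P7: blocked at fork node Severity ∈ conditioning set.
{Adherence, Severity} does not satisfy the backdoor criterion.

No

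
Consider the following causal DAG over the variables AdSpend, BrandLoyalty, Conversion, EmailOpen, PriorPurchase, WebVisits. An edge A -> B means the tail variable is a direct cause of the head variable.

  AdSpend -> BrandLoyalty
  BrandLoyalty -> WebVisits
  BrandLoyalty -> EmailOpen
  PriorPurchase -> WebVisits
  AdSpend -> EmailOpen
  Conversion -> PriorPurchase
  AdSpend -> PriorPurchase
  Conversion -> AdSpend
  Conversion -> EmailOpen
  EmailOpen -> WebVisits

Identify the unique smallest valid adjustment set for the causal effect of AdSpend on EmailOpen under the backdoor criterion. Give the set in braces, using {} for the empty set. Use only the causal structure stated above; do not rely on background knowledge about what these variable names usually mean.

Variables eligible for adjustment (non-descendants of AdSpend, excluding AdSpend and EmailOpen): {Conversion}.
Backdoor paths from AdSpend to EmailOpen:
  P1: AdSpend <- Conversion -> EmailOpen
  P2: AdSpend <- Conversion -> PriorPurchase -> WebVisits <- BrandLoyalty -> EmailOpen
  P3: AdSpend <- Conversion -> PriorPurchase -> WebVisits <- EmailOpen
The empty set is not sufficient: P1 (AdSpend <- Conversion -> EmailOpen) has no collider blocking it and no conditioned non-collider, so it is open.
Try {Conversion}:
  P1: blocked at fork node Conversion ∈ conditioning set.
  P2: blocked at fork node Conversion ∈ conditioning set.
  P3: blocked at fork node Conversion ∈ conditioning set.
{Conversion} contains no descendant of AdSpend and blocks every backdoor path.
{Conversion} is the unique smallest valid adjustment set.

{Conversion}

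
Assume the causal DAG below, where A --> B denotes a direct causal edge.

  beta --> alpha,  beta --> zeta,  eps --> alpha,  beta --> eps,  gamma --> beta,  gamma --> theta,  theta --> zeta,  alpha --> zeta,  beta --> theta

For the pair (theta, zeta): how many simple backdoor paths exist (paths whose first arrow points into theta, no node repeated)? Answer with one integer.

6

A backdoor path from theta to zeta is any simple undirected path whose first edge points into theta (i.e. leaves theta via a parent).
Parents of theta: {beta, gamma}.
Enumerating:
  P1: theta <- gamma -> beta -> eps -> alpha -> zeta
  P2: theta <- gamma -> beta -> alpha -> zeta
  P3: theta <- gamma -> beta -> zeta
  P4: theta <- beta -> eps -> alpha -> zeta
  P5: theta <- beta -> alpha -> zeta
  P6: theta <- beta -> zeta
That exhausts the simple backdoor paths. Count: 6.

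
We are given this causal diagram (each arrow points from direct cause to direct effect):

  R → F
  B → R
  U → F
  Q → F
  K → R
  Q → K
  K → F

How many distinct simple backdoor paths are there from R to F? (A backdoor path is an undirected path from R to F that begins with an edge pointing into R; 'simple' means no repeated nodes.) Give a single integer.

A backdoor path from R to F is any simple undirected path whose first edge points into R (i.e. leaves R via a parent).
Parents of R: {B, K}.
Enumerating:
  P1: R <- K <- Q -> F
  P2: R <- K -> F
That exhausts the simple backdoor paths. Count: 2.

2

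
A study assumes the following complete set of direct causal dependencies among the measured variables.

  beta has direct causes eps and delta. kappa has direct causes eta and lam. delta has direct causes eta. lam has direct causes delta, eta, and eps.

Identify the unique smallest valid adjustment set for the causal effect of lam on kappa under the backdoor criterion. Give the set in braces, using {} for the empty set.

{eta}

Variables eligible for adjustment (non-descendants of lam, excluding lam and kappa): {beta, delta, eps, eta}.
Backdoor paths from lam to kappa:
  P1: lam <- eta -> kappa
  P2: lam <- delta <- eta -> kappa
  P3: lam <- eps -> beta <- delta <- eta -> kappa
The empty set is not sufficient: P1 (lam <- eta -> kappa) has no collider blocking it and no conditioned non-collider, so it is open.
Try {eta}:
  P1: blocked at fork node eta ∈ conditioning set.
  P2: blocked at fork node eta ∈ conditioning set.
  P3: blocked at collider beta (neither it nor any descendant is in the conditioning set).
{eta} contains no descendant of lam and blocks every backdoor path.
No other singleton works — e.g. {delta} leaves P1 open — so {eta} is the unique smallest valid adjustment set.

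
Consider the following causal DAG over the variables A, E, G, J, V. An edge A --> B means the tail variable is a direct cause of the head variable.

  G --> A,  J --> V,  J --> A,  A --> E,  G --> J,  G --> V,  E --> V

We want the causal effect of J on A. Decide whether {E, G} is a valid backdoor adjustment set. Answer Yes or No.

Backdoor paths from J to A (paths whose first edge points into J):
  P1: J <- G -> A
  P2: J <- G -> V <- E <- A
Condition 1 (no descendant of J in the set): FAILS — E is a descendant of J.
Condition 2 (every backdoor path blocked by {E, G}):
  P1: blocked at fork node G ∈ conditioning set.
  P2: blocked at fork node G ∈ conditioning set.
{E, G} does not satisfy the backdoor criterion.

No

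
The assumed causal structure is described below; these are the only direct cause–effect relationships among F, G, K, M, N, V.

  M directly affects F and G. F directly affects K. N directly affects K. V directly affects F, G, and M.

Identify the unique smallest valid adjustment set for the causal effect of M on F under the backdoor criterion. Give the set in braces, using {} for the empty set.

{V}

Variables eligible for adjustment (non-descendants of M, excluding M and F): {N, V}.
Backdoor paths from M to F:
  P1: M <- V -> F
The empty set is not sufficient: P1 (M <- V -> F) has no collider blocking it and no conditioned non-collider, so it is open.
Try {V}:
  P1: blocked at fork node V ∈ conditioning set.
{V} contains no descendant of M and blocks every backdoor path.
No other singleton works — e.g. {N} leaves P1 open — so {V} is the unique smallest valid adjustment set.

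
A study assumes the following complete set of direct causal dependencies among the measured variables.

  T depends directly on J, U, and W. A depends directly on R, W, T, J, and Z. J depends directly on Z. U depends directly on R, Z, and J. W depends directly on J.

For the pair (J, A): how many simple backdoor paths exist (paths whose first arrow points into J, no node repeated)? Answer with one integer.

A backdoor path from J to A is any simple undirected path whose first edge points into J (i.e. leaves J via a parent).
Parents of J: {Z}.
Enumerating:
  P1: J <- Z -> U <- R -> A
  P2: J <- Z -> U -> T <- W -> A
  P3: J <- Z -> U -> T -> A
  P4: J <- Z -> A
That exhausts the simple backdoor paths. Count: 4.

4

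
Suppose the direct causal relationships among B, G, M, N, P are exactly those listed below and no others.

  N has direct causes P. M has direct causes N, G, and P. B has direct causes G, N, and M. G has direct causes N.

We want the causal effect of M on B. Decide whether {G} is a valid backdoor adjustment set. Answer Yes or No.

No

Backdoor paths from M to B (paths whose first edge points into M):
  P1: M <- P -> N -> G -> B
  P2: M <- P -> N -> B
  P3: M <- N -> G -> B
  P4: M <- N -> B
  P5: M <- G <- N -> B
  P6: M <- G -> B
Condition 1 (no descendant of M in the set): holds — descendants of M are {B}; none are in {G}.
Condition 2 (every backdoor path blocked by {G}):
  P1: blocked at chain node G ∈ conditioning set.
  P2: open — no interior node is in the conditioning set.
  P3: blocked at chain node G ∈ conditioning set.
  P4: open — no interior node is in the conditioning set.
  P5: blocked at chain node G ∈ conditioning set.
  P6: blocked at fork node G ∈ conditioning set.
{G} does not satisfy the backdoor criterion.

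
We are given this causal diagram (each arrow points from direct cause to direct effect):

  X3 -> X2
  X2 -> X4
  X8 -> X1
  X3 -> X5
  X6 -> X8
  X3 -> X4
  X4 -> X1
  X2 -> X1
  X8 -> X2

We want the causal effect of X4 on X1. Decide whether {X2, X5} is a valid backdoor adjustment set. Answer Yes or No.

Backdoor paths from X4 to X1 (paths whose first edge points into X4):
  P1: X4 <- X3 -> X2 <- X8 -> X1
  P2: X4 <- X3 -> X2 -> X1
  P3: X4 <- X2 <- X8 -> X1
  P4: X4 <- X2 -> X1
Condition 1 (no descendant of X4 in the set): holds — descendants of X4 are {X1}; none are in {X2, X5}.
Condition 2 (every backdoor path blocked by {X2, X5}):
  P1: open — collider(s) X2 are conditioned on (or have a conditioned descendant) and no non-collider on the path is in the set.
  P2: blocked at chain node X2 ∈ conditioning set.
  P3: blocked at chain node X2 ∈ conditioning set.
  P4: blocked at fork node X2 ∈ conditioning set.
{X2, X5} does not satisfy the backdoor criterion.

No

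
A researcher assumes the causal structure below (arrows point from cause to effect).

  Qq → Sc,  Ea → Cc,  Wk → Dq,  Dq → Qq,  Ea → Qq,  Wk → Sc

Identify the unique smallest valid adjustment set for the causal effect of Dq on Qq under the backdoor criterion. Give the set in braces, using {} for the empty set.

{}

Variables eligible for adjustment (non-descendants of Dq, excluding Dq and Qq): {Cc, Ea, Wk}.
Backdoor paths from Dq to Qq:
  P1: Dq <- Wk -> Sc <- Qq
Each backdoor path contains an unconditioned collider, so every path is already blocked with the empty conditioning set:
  P1: blocked at collider Sc (neither it nor any descendant is in the conditioning set).
The empty set is therefore the unique smallest valid set.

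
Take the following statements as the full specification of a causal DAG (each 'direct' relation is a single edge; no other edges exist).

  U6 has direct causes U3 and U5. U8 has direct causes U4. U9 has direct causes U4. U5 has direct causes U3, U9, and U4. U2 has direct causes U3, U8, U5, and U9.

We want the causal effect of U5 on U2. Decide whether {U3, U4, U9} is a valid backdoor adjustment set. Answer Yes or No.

Backdoor paths from U5 to U2 (paths whose first edge points into U5):
  P1: U5 <- U3 -> U2
  P2: U5 <- U4 -> U9 -> U2
  P3: U5 <- U4 -> U8 -> U2
  P4: U5 <- U9 <- U4 -> U8 -> U2
  P5: U5 <- U9 -> U2
Condition 1 (no descendant of U5 in the set): holds — descendants of U5 are {U2, U6}; none are in {U3, U4, U9}.
Condition 2 (every backdoor path blocked by {U3, U4, U9}):
  P1: blocked at fork node U3 ∈ conditioning set.
  P2: blocked at fork node U4 ∈ conditioning set.
  P3: blocked at fork node U4 ∈ conditioning set.
  P4: blocked at chain node U9 ∈ conditioning set.
  P5: blocked at fork node U9 ∈ conditioning set.
{U3, U4, U9} satisfies the backdoor criterion.

Yes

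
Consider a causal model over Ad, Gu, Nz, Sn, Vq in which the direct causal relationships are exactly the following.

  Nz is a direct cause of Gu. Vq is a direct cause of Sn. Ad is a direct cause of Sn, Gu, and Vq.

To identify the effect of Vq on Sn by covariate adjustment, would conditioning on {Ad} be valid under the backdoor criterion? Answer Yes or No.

Backdoor paths from Vq to Sn (paths whose first edge points into Vq):
  P1: Vq <- Ad -> Sn
Condition 1 (no descendant of Vq in the set): holds — descendants of Vq are {Sn}; none are in {Ad}.
Condition 2 (every backdoor path blocked by {Ad}):
  P1: blocked at fork node Ad ∈ conditioning set.
{Ad} satisfies the backdoor criterion.

Yes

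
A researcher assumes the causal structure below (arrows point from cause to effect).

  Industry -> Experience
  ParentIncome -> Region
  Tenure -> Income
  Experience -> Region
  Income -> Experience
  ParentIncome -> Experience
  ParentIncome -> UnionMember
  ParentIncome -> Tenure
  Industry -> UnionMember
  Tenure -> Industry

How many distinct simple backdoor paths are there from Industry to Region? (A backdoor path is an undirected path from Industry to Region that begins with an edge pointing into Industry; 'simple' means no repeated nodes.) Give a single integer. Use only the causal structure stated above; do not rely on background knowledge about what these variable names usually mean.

A backdoor path from Industry to Region is any simple undirected path whose first edge points into Industry (i.e. leaves Industry via a parent).
Parents of Industry: {Tenure}.
Enumerating:
  P1: Industry <- Tenure <- ParentIncome -> Experience -> Region
  P2: Industry <- Tenure <- ParentIncome -> Region
  P3: Industry <- Tenure -> Income -> Experience <- ParentIncome -> Region
  P4: Industry <- Tenure -> Income -> Experience -> Region
That exhausts the simple backdoor paths. Count: 4.

4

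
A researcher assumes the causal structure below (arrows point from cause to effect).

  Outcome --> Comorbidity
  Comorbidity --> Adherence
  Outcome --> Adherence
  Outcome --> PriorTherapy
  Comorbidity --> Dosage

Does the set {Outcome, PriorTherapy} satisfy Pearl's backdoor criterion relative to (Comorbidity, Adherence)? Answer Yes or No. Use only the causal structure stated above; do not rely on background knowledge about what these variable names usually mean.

Yes

Backdoor paths from Comorbidity to Adherence (paths whose first edge points into Comorbidity):
  P1: Comorbidity <- Outcome -> Adherence
Condition 1 (no descendant of Comorbidity in the set): holds — descendants of Comorbidity are {Adherence, Dosage}; none are in {Outcome, PriorTherapy}.
Condition 2 (every backdoor path blocked by {Outcome, PriorTherapy}):
  P1: blocked at fork node Outcome ∈ conditioning set.
{Outcome, PriorTherapy} satisfies the backdoor criterion.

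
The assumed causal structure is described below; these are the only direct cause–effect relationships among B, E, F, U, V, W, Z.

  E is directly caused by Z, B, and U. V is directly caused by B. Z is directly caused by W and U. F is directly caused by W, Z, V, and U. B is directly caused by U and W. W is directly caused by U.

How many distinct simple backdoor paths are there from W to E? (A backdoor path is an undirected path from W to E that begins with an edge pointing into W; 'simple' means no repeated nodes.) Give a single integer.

A backdoor path from W to E is any simple undirected path whose first edge points into W (i.e. leaves W via a parent).
Parents of W: {U}.
Enumerating:
  P1: W <- U -> B -> V -> F <- Z -> E
  P2: W <- U -> B -> E
  P3: W <- U -> Z -> E
  P4: W <- U -> Z -> F <- V <- B -> E
  P5: W <- U -> E
  P6: W <- U -> F <- V <- B -> E
  P7: W <- U -> F <- Z -> E
That exhausts the simple backdoor paths. Count: 7.

7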